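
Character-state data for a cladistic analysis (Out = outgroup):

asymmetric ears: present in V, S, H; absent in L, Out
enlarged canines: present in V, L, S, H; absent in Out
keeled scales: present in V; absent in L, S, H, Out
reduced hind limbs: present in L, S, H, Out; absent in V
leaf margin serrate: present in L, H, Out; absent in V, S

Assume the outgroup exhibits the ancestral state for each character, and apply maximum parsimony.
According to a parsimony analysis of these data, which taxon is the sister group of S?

V

Character polarity is set by the outgroup: the derived state is whichever differs from the outgroup's state, so for reduced hind limbs, leaf margin serrate the derived state is 'absent', and for the remaining characters it is 'present'.
Only H, S, and V show the derived state 'present' for asymmetric ears, supporting them as a clade.
enlarged canines (derived state 'present') is shared by all ingroup taxa — unites the whole ingroup.
keeled scales: derived state 'present' in V only — an autapomorphy, so it tells us nothing about relationships among taxa.
reduced hind limbs (derived state 'absent') is unique to V (autapomorphy; uninformative for grouping).
leaf margin serrate: derived state 'absent' in S and V only — synapomorphy for {S, V}.
Most parsimonious ingroup topology: ((H,(V,S)),L).
S and V form a cherry on this tree, so they are sister taxa.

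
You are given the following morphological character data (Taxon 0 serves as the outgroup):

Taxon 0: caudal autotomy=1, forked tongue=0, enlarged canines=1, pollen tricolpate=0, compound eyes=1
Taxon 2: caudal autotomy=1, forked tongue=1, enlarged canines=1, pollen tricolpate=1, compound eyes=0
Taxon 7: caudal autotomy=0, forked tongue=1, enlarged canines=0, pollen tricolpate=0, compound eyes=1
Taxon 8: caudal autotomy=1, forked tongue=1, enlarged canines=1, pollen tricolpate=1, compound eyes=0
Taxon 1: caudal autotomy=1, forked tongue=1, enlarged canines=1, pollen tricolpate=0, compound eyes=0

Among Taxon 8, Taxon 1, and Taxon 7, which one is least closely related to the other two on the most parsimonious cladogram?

Taxon 7

Character polarity is set by the outgroup: the derived state is whichever differs from the outgroup's state, so for caudal autotomy, enlarged canines, compound eyes the derived state is '0', and for the remaining characters it is '1'.
caudal autotomy (derived state '0') is unique to Taxon 7 (autapomorphy; uninformative for grouping).
forked tongue (derived state '1') is shared by all ingroup taxa — unites the whole ingroup.
enlarged canines (derived state '0') is unique to Taxon 7 (autapomorphy; uninformative for grouping).
Only Taxon 2 and Taxon 8 show the derived state '1' for pollen tricolpate, supporting them as a clade.
Only Taxon 1, Taxon 2, and Taxon 8 show the derived state '0' for compound eyes, supporting them as a clade.
Most parsimonious ingroup topology: (((Taxon 2,Taxon 8),Taxon 1),Taxon 7).
Taxon 1 and Taxon 8 share a more recent common ancestor with each other than either does with Taxon 7, so Taxon 7 is the least closely related of the three.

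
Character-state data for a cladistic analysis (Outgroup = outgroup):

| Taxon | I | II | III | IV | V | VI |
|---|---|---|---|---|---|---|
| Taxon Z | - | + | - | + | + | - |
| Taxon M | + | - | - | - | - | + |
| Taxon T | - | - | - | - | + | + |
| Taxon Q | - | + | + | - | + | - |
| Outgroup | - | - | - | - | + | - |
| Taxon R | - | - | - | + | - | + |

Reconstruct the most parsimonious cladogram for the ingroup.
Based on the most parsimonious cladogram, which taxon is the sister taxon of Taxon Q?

Taxon Z

Character polarity is set by the outgroup: the derived state is whichever differs from the outgroup's state, so for V the derived state is '-', and for the remaining characters it is '+'.
I: derived state '+' in Taxon M only — an autapomorphy, so it tells us nothing about relationships among taxa.
II: derived state '+' in Taxon Q and Taxon Z only — synapomorphy for {Taxon Q, Taxon Z}.
III (derived state '+') is unique to Taxon Q (autapomorphy; uninformative for grouping).
IV groups Taxon R and Taxon Z, which is incompatible with the clades supported by the remaining characters; treating it as convergent (homoplasy) costs fewer steps than any alternative tree.
V: derived state '-' in Taxon M and Taxon R only — synapomorphy for {Taxon M, Taxon R}.
VI (derived state '+') is shared by Taxon M, Taxon R, and Taxon T — a synapomorphy uniting that clade.
Most parsimonious ingroup topology: ((Taxon Q,Taxon Z),((Taxon R,Taxon M),Taxon T)).
Taxon Q and Taxon Z form a cherry on this tree, so they are sister taxa.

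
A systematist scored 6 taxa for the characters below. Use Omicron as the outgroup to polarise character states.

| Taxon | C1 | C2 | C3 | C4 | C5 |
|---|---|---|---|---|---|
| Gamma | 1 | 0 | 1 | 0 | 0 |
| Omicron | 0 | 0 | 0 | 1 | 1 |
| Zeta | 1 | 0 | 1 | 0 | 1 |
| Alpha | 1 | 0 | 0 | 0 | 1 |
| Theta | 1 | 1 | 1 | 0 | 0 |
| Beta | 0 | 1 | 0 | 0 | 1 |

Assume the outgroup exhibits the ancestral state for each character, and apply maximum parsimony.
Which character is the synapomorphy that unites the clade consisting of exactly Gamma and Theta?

C5

Character polarity is set by the outgroup: the derived state is whichever differs from the outgroup's state, so for C4, C5 the derived state is '0', and for the remaining characters it is '1'.
Only Alpha, Gamma, Theta, and Zeta show the derived state '1' for C1, supporting them as a clade.
C2 (state '1') occurs in Beta and Theta but conflicts with the nesting implied by the other characters — most parsimoniously interpreted as homoplasy.
C3: derived state '1' in Gamma, Theta, and Zeta only — synapomorphy for {Gamma, Theta, Zeta}.
C4 (derived state '0') is shared by all ingroup taxa — unites the whole ingroup.
Only Gamma and Theta show the derived state '0' for C5, supporting them as a clade.
Most parsimonious ingroup topology: ((Alpha,(Zeta,(Theta,Gamma))),Beta).
The clade {Gamma, Theta} is supported by C5: its derived state '0' occurs in exactly those taxa and in no other taxon (including the outgroup).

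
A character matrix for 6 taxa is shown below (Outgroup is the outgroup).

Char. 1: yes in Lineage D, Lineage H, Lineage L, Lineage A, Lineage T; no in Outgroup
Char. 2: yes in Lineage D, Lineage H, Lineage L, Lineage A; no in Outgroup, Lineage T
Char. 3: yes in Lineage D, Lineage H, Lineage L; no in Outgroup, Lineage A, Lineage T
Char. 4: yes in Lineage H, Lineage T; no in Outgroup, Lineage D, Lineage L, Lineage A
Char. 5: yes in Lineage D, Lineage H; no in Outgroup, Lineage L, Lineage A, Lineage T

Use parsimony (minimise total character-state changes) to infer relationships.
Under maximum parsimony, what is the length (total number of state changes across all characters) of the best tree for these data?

The outgroup has state 'no' for every character, so 'yes' is the derived state throughout.
Char. 1 (derived state 'yes') is shared by all ingroup taxa — unites the whole ingroup.
Char. 2 (derived state 'yes') is shared by Lineage A, Lineage D, Lineage H, and Lineage L — a synapomorphy uniting that clade.
Only Lineage D, Lineage H, and Lineage L show the derived state 'yes' for Char. 3, supporting them as a clade.
Char. 4 (state 'yes') occurs in Lineage H and Lineage T but conflicts with the nesting implied by the other characters — most parsimoniously interpreted as homoplasy.
Only Lineage D and Lineage H show the derived state 'yes' for Char. 5, supporting them as a clade.
Most parsimonious ingroup topology: ((((Lineage D,Lineage H),Lineage L),Lineage A),Lineage T).
Changes per character on this tree: Char. 1: 1; Char. 2: 1; Char. 3: 1; Char. 4: 2; Char. 5: 1.
Total = 6.

6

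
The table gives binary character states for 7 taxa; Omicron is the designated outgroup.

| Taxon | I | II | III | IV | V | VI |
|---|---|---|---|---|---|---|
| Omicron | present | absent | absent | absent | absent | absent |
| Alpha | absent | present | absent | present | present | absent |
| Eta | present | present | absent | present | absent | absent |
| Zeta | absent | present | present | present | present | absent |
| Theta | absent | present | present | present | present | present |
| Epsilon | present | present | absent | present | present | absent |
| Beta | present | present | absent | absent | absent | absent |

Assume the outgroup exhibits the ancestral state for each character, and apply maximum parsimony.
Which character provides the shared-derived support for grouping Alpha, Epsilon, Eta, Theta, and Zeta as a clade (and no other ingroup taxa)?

Character polarity is set by the outgroup: the derived state is whichever differs from the outgroup's state, so for I the derived state is 'absent', and for the remaining characters it is 'present'.
Only Alpha, Theta, and Zeta show the derived state 'absent' for I, supporting them as a clade.
All ingroup taxa share the derived state 'present' for II; it defines the ingroup but does not resolve relationships within it.
III: derived state 'present' in Theta and Zeta only — synapomorphy for {Theta, Zeta}.
IV (derived state 'present') is shared by Alpha, Epsilon, Eta, Theta, and Zeta — a synapomorphy uniting that clade.
V (derived state 'present') is shared by Alpha, Epsilon, Theta, and Zeta — a synapomorphy uniting that clade.
VI: derived state 'present' in Theta only — an autapomorphy, so it tells us nothing about relationships among taxa.
Most parsimonious ingroup topology: ((((Alpha,(Zeta,Theta)),Epsilon),Eta),Beta).
The clade {Alpha, Epsilon, Eta, Theta, Zeta} is supported by IV: its derived state 'present' occurs in exactly those taxa and in no other taxon (including the outgroup).

IV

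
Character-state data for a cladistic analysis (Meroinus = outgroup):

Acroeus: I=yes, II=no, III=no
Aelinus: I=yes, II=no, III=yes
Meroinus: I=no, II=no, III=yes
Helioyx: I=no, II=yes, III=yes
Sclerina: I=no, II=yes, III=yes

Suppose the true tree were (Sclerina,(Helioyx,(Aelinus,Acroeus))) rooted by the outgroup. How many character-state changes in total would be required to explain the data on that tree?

4

Map each character onto (Sclerina,(Helioyx,(Aelinus,Acroeus))) (rooted by Meroinus) and count the minimum state changes it requires (Fitch parsimony):
I: 1; II: 2; III: 1.
Total tree length = 4.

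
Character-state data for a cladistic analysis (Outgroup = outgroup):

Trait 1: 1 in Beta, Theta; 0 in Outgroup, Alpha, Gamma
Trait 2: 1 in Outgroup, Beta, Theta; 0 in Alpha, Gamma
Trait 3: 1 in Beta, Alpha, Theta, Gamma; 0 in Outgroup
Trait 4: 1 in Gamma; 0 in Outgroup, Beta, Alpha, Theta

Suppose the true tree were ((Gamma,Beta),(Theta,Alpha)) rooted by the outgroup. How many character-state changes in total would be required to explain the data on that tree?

6

Map each character onto ((Gamma,Beta),(Theta,Alpha)) (rooted by Outgroup) and count the minimum state changes it requires (Fitch parsimony):
Trait 1: 2; Trait 2: 2; Trait 3: 1; Trait 4: 1.
Total tree length = 6.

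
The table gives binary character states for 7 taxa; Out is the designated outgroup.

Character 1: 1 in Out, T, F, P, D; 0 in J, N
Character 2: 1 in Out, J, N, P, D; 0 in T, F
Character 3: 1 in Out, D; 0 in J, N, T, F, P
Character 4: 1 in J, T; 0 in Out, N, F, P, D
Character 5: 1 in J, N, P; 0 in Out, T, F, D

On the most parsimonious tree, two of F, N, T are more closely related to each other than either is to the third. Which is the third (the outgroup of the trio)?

Character polarity is set by the outgroup: the derived state is whichever differs from the outgroup's state, so for Character 1, Character 2, Character 3 the derived state is '0', and for the remaining characters it is '1'.
Only J and N show the derived state '0' for Character 1, supporting them as a clade.
Character 2 (derived state '0') is shared by F and T — a synapomorphy uniting that clade.
Character 3 (derived state '0') is shared by F, J, N, P, and T — a synapomorphy uniting that clade.
Character 4 (state '1') occurs in J and T but conflicts with the nesting implied by the other characters — most parsimoniously interpreted as homoplasy.
Character 5: derived state '1' in J, N, and P only — synapomorphy for {J, N, P}.
Most parsimonious ingroup topology: ((((J,N),P),(T,F)),D).
F and T share a more recent common ancestor with each other than either does with N, so N is the least closely related of the three.

N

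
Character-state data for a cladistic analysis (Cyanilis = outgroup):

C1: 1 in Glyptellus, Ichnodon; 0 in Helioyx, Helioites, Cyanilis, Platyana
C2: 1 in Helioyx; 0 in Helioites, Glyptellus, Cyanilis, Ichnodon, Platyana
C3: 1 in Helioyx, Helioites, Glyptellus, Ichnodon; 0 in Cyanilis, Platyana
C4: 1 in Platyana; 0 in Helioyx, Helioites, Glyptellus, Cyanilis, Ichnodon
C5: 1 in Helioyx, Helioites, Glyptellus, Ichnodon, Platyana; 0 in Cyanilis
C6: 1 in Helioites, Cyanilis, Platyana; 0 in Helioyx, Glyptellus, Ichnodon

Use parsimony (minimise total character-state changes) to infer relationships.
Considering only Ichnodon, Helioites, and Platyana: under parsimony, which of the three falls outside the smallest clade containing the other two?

Platyana

Character polarity is set by the outgroup: the derived state is whichever differs from the outgroup's state, so for C6 the derived state is '0', and for the remaining characters it is '1'.
C1: derived state '1' in Glyptellus and Ichnodon only — synapomorphy for {Glyptellus, Ichnodon}.
C2: derived state '1' in Helioyx only — an autapomorphy, so it tells us nothing about relationships among taxa.
Only Glyptellus, Helioites, Helioyx, and Ichnodon show the derived state '1' for C3, supporting them as a clade.
C4 (derived state '1') is unique to Platyana (autapomorphy; uninformative for grouping).
All ingroup taxa share the derived state '1' for C5; it defines the ingroup but does not resolve relationships within it.
Only Glyptellus, Helioyx, and Ichnodon show the derived state '0' for C6, supporting them as a clade.
Most parsimonious ingroup topology: ((Helioites,((Ichnodon,Glyptellus),Helioyx)),Platyana).
Helioites and Ichnodon share a more recent common ancestor with each other than either does with Platyana, so Platyana is the least closely related of the three.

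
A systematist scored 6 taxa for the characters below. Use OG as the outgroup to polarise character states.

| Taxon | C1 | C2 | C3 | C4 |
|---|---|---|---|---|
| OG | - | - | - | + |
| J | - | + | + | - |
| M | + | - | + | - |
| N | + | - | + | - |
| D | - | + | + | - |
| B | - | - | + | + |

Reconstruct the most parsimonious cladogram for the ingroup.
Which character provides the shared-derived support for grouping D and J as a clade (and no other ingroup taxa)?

C2

Character polarity is set by the outgroup: the derived state is whichever differs from the outgroup's state, so for C4 the derived state is '-', and for the remaining characters it is '+'.
Only M and N show the derived state '+' for C1, supporting them as a clade.
C2: derived state '+' in D and J only — synapomorphy for {D, J}.
All ingroup taxa share the derived state '+' for C3; it defines the ingroup but does not resolve relationships within it.
C4: derived state '-' in D, J, M, and N only — synapomorphy for {D, J, M, N}.
Most parsimonious ingroup topology: (((J,D),(M,N)),B).
The clade {D, J} is supported by C2: its derived state '+' occurs in exactly those taxa and in no other taxon (including the outgroup).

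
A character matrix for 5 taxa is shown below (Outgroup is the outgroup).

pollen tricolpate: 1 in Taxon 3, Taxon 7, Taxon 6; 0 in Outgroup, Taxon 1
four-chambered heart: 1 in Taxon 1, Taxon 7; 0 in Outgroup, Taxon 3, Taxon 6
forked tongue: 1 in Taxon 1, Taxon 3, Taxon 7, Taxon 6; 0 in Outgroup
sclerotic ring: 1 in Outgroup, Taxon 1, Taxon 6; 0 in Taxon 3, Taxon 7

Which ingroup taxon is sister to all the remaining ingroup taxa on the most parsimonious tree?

Taxon 1

Character polarity is set by the outgroup: the derived state is whichever differs from the outgroup's state, so for sclerotic ring the derived state is '0', and for the remaining characters it is '1'.
Only Taxon 3, Taxon 6, and Taxon 7 show the derived state '1' for pollen tricolpate, supporting them as a clade.
four-chambered heart (state '1') occurs in Taxon 1 and Taxon 7 but conflicts with the nesting implied by the other characters — most parsimoniously interpreted as homoplasy.
forked tongue (derived state '1') is shared by all ingroup taxa — unites the whole ingroup.
Only Taxon 3 and Taxon 7 show the derived state '0' for sclerotic ring, supporting them as a clade.
Most parsimonious ingroup topology: (Taxon 1,((Taxon 3,Taxon 7),Taxon 6)).
Taxon 1 is sister to the clade containing all other ingroup taxa, so it is the earliest-diverging (most basal) ingroup lineage.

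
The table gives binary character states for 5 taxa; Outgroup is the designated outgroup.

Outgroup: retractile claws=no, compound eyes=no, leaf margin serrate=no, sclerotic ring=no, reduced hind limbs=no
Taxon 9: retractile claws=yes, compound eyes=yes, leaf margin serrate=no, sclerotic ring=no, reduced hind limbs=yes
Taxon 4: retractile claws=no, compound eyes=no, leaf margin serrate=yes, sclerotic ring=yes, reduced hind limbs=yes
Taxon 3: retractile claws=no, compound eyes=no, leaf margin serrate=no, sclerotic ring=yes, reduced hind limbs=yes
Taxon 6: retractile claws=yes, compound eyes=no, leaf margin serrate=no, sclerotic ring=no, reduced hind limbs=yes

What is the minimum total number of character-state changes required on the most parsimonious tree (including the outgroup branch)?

The outgroup has state 'no' for every character, so 'yes' is the derived state throughout.
Only Taxon 6 and Taxon 9 show the derived state 'yes' for retractile claws, supporting them as a clade.
compound eyes (derived state 'yes') is unique to Taxon 9 (autapomorphy; uninformative for grouping).
leaf margin serrate: derived state 'yes' in Taxon 4 only — an autapomorphy, so it tells us nothing about relationships among taxa.
sclerotic ring: derived state 'yes' in Taxon 3 and Taxon 4 only — synapomorphy for {Taxon 3, Taxon 4}.
All ingroup taxa share the derived state 'yes' for reduced hind limbs; it defines the ingroup but does not resolve relationships within it.
Most parsimonious ingroup topology: ((Taxon 9,Taxon 6),(Taxon 4,Taxon 3)).
Changes per character on this tree: retractile claws: 1; compound eyes: 1; leaf margin serrate: 1; sclerotic ring: 1; reduced hind limbs: 1.
Total = 5.

5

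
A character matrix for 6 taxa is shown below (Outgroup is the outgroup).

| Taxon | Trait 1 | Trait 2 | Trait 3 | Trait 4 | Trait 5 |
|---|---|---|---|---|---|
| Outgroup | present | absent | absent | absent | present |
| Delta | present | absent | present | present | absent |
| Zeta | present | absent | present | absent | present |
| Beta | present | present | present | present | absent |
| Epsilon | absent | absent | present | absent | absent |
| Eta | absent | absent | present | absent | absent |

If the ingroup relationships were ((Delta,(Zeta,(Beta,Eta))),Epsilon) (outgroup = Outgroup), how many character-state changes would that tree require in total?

8

Map each character onto ((Delta,(Zeta,(Beta,Eta))),Epsilon) (rooted by Outgroup) and count the minimum state changes it requires (Fitch parsimony):
Trait 1: 2; Trait 2: 1; Trait 3: 1; Trait 4: 2; Trait 5: 2.
Total tree length = 8.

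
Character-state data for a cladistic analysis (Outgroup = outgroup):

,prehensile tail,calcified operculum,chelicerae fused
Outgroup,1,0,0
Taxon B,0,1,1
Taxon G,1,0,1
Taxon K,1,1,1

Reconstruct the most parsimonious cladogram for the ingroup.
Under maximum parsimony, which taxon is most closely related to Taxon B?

Character polarity is set by the outgroup: the derived state is whichever differs from the outgroup's state, so for prehensile tail the derived state is '0', and for the remaining characters it is '1'.
prehensile tail (derived state '0') is unique to Taxon B (autapomorphy; uninformative for grouping).
Only Taxon B and Taxon K show the derived state '1' for calcified operculum, supporting them as a clade.
All ingroup taxa share the derived state '1' for chelicerae fused; it defines the ingroup but does not resolve relationships within it.
Most parsimonious ingroup topology: ((Taxon B,Taxon K),Taxon G).
Taxon B and Taxon K form a cherry on this tree, so they are sister taxa.

Taxon K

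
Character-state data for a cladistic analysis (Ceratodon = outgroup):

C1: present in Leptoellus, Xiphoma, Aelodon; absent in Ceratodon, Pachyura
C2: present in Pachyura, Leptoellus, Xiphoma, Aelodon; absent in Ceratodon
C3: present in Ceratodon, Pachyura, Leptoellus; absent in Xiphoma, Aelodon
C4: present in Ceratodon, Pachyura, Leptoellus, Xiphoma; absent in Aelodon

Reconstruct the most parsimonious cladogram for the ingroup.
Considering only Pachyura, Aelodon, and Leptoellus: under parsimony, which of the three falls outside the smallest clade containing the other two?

Character polarity is set by the outgroup: the derived state is whichever differs from the outgroup's state, so for C3, C4 the derived state is 'absent', and for the remaining characters it is 'present'.
C1: derived state 'present' in Aelodon, Leptoellus, and Xiphoma only — synapomorphy for {Aelodon, Leptoellus, Xiphoma}.
All ingroup taxa share the derived state 'present' for C2; it defines the ingroup but does not resolve relationships within it.
C3: derived state 'absent' in Aelodon and Xiphoma only — synapomorphy for {Aelodon, Xiphoma}.
C4: derived state 'absent' in Aelodon only — an autapomorphy, so it tells us nothing about relationships among taxa.
Most parsimonious ingroup topology: (Pachyura,(Leptoellus,(Xiphoma,Aelodon))).
Aelodon and Leptoellus share a more recent common ancestor with each other than either does with Pachyura, so Pachyura is the least closely related of the three.

Pachyura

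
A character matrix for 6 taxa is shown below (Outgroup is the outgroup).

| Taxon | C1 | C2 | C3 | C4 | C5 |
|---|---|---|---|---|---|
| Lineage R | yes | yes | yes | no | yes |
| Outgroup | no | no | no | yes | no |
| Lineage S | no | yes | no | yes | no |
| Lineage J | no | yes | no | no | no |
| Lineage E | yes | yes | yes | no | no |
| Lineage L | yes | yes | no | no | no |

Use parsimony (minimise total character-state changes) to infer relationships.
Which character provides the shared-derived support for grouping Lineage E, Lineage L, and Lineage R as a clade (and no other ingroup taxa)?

C1

Character polarity is set by the outgroup: the derived state is whichever differs from the outgroup's state, so for C4 the derived state is 'no', and for the remaining characters it is 'yes'.
C1 (derived state 'yes') is shared by Lineage E, Lineage L, and Lineage R — a synapomorphy uniting that clade.
All ingroup taxa share the derived state 'yes' for C2; it defines the ingroup but does not resolve relationships within it.
C3: derived state 'yes' in Lineage E and Lineage R only — synapomorphy for {Lineage E, Lineage R}.
C4 (derived state 'no') is shared by Lineage E, Lineage J, Lineage L, and Lineage R — a synapomorphy uniting that clade.
C5: derived state 'yes' in Lineage R only — an autapomorphy, so it tells us nothing about relationships among taxa.
Most parsimonious ingroup topology: (((Lineage L,(Lineage E,Lineage R)),Lineage J),Lineage S).
The clade {Lineage E, Lineage L, Lineage R} is supported by C1: its derived state 'yes' occurs in exactly those taxa and in no other taxon (including the outgroup).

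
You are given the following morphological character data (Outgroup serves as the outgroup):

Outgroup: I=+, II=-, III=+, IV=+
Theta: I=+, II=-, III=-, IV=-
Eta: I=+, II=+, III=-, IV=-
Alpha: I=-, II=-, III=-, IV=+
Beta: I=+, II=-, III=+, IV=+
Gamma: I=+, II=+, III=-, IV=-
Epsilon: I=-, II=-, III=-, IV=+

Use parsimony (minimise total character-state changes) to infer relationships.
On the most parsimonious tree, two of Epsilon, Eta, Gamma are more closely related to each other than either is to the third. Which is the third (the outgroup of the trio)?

Epsilon

Character polarity is set by the outgroup: the derived state is whichever differs from the outgroup's state, so for I, III, IV the derived state is '-', and for the remaining characters it is '+'.
Only Alpha and Epsilon show the derived state '-' for I, supporting them as a clade.
II: derived state '+' in Eta and Gamma only — synapomorphy for {Eta, Gamma}.
III (derived state '-') is shared by Alpha, Epsilon, Eta, Gamma, and Theta — a synapomorphy uniting that clade.
Only Eta, Gamma, and Theta show the derived state '-' for IV, supporting them as a clade.
Most parsimonious ingroup topology: (((Theta,(Eta,Gamma)),(Alpha,Epsilon)),Beta).
Gamma and Eta share a more recent common ancestor with each other than either does with Epsilon, so Epsilon is the least closely related of the three.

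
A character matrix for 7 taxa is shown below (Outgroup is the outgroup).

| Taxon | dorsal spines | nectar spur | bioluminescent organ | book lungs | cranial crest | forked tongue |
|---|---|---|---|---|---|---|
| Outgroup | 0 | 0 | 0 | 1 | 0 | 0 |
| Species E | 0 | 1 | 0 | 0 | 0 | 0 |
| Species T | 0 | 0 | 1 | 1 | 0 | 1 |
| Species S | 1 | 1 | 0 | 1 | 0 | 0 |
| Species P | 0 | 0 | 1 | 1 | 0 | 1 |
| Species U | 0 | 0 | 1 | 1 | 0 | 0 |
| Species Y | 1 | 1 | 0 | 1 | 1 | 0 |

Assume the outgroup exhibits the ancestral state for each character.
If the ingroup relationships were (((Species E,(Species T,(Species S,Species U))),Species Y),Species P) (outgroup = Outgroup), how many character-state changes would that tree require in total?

Map each character onto (((Species E,(Species T,(Species S,Species U))),Species Y),Species P) (rooted by Outgroup) and count the minimum state changes it requires (Fitch parsimony):
dorsal spines: 2; nectar spur: 3; bioluminescent organ: 3; book lungs: 1; cranial crest: 1; forked tongue: 2.
Total tree length = 12.

12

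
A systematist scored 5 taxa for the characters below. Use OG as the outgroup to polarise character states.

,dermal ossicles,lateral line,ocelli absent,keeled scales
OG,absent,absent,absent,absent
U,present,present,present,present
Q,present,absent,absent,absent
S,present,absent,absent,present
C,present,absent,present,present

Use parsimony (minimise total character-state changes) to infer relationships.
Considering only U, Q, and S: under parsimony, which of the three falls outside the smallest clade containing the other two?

Q

The outgroup has state 'absent' for every character, so 'present' is the derived state throughout.
dermal ossicles (derived state 'present') is shared by all ingroup taxa — unites the whole ingroup.
lateral line (derived state 'present') is unique to U (autapomorphy; uninformative for grouping).
Only C and U show the derived state 'present' for ocelli absent, supporting them as a clade.
keeled scales: derived state 'present' in C, S, and U only — synapomorphy for {C, S, U}.
Most parsimonious ingroup topology: (Q,(S,(U,C))).
U and S share a more recent common ancestor with each other than either does with Q, so Q is the least closely related of the three.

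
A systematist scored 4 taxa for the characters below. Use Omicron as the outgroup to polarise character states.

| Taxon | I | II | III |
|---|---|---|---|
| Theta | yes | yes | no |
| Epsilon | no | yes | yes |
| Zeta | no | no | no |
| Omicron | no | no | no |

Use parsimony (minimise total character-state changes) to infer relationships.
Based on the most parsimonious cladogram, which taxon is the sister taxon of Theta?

Epsilon

The outgroup has state 'no' for every character, so 'yes' is the derived state throughout.
I (derived state 'yes') is unique to Theta (autapomorphy; uninformative for grouping).
II (derived state 'yes') is shared by Epsilon and Theta — a synapomorphy uniting that clade.
III (derived state 'yes') is unique to Epsilon (autapomorphy; uninformative for grouping).
Most parsimonious ingroup topology: ((Epsilon,Theta),Zeta).
Theta and Epsilon form a cherry on this tree, so they are sister taxa.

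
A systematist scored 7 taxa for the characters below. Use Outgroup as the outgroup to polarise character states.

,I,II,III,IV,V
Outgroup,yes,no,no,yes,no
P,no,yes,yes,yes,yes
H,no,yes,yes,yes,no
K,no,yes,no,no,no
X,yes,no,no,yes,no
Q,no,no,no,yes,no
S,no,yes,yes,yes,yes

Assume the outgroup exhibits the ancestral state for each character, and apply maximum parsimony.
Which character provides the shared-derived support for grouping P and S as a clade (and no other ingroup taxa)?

V

Character polarity is set by the outgroup: the derived state is whichever differs from the outgroup's state, so for I, IV the derived state is 'no', and for the remaining characters it is 'yes'.
I (derived state 'no') is shared by H, K, P, Q, and S — a synapomorphy uniting that clade.
II (derived state 'yes') is shared by H, K, P, and S — a synapomorphy uniting that clade.
III (derived state 'yes') is shared by H, P, and S — a synapomorphy uniting that clade.
IV (derived state 'no') is unique to K (autapomorphy; uninformative for grouping).
V: derived state 'yes' in P and S only — synapomorphy for {P, S}.
Most parsimonious ingroup topology: (((K,((S,P),H)),Q),X).
The clade {P, S} is supported by V: its derived state 'yes' occurs in exactly those taxa and in no other taxon (including the outgroup).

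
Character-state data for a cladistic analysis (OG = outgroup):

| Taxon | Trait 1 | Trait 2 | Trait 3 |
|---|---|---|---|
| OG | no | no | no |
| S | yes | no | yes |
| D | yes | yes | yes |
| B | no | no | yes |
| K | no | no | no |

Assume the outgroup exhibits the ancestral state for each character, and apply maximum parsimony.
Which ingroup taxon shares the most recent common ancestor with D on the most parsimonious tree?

The outgroup has state 'no' for every character, so 'yes' is the derived state throughout.
Trait 1 (derived state 'yes') is shared by D and S — a synapomorphy uniting that clade.
Trait 2 (derived state 'yes') is unique to D (autapomorphy; uninformative for grouping).
Trait 3 (derived state 'yes') is shared by B, D, and S — a synapomorphy uniting that clade.
Most parsimonious ingroup topology: (((S,D),B),K).
D and S form a cherry on this tree, so they are sister taxa.

S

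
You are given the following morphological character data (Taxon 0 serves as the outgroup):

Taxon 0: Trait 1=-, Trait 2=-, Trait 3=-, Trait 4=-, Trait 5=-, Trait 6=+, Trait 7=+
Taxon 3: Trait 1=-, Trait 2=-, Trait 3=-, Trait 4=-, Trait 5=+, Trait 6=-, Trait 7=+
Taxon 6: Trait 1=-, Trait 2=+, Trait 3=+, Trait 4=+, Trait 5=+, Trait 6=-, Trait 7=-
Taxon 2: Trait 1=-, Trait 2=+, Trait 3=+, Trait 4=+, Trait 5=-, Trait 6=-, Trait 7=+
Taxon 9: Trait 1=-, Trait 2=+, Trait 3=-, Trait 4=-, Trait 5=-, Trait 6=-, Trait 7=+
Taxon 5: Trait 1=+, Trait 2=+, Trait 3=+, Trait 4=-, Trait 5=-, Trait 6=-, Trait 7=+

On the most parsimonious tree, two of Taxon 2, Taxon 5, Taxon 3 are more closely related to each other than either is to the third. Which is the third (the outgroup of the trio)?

Character polarity is set by the outgroup: the derived state is whichever differs from the outgroup's state, so for Trait 6, Trait 7 the derived state is '-', and for the remaining characters it is '+'.
Trait 1: derived state '+' in Taxon 5 only — an autapomorphy, so it tells us nothing about relationships among taxa.
Only Taxon 2, Taxon 5, Taxon 6, and Taxon 9 show the derived state '+' for Trait 2, supporting them as a clade.
Trait 3 (derived state '+') is shared by Taxon 2, Taxon 5, and Taxon 6 — a synapomorphy uniting that clade.
Only Taxon 2 and Taxon 6 show the derived state '+' for Trait 4, supporting them as a clade.
Trait 5 groups Taxon 3 and Taxon 6, which is incompatible with the clades supported by the remaining characters; treating it as convergent (homoplasy) costs fewer steps than any alternative tree.
Trait 6 (derived state '-') is shared by all ingroup taxa — unites the whole ingroup.
Trait 7 (derived state '-') is unique to Taxon 6 (autapomorphy; uninformative for grouping).
Most parsimonious ingroup topology: (Taxon 3,(((Taxon 6,Taxon 2),Taxon 5),Taxon 9)).
Taxon 5 and Taxon 2 share a more recent common ancestor with each other than either does with Taxon 3, so Taxon 3 is the least closely related of the three.

Taxon 3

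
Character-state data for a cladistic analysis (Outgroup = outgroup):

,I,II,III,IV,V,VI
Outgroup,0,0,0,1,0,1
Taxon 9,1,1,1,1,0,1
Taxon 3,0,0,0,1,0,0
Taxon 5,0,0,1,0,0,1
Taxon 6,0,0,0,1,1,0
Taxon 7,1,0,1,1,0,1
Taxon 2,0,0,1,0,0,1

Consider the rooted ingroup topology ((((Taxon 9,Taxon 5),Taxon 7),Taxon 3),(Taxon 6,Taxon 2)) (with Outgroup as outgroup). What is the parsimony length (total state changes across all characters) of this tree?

Map each character onto ((((Taxon 9,Taxon 5),Taxon 7),Taxon 3),(Taxon 6,Taxon 2)) (rooted by Outgroup) and count the minimum state changes it requires (Fitch parsimony):
I: 2; II: 1; III: 2; IV: 2; V: 1; VI: 2.
Total tree length = 10.

10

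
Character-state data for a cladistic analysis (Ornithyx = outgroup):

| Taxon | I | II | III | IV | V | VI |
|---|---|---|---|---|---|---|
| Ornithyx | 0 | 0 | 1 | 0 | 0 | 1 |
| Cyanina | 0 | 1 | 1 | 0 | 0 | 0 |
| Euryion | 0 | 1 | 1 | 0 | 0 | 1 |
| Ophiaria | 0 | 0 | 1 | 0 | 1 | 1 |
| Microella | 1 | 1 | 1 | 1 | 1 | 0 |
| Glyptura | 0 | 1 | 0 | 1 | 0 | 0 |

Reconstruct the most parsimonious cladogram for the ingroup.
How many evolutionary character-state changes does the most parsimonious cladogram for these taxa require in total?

7

Character polarity is set by the outgroup: the derived state is whichever differs from the outgroup's state, so for III, VI the derived state is '0', and for the remaining characters it is '1'.
I: derived state '1' in Microella only — an autapomorphy, so it tells us nothing about relationships among taxa.
II: derived state '1' in Cyanina, Euryion, Glyptura, and Microella only — synapomorphy for {Cyanina, Euryion, Glyptura, Microella}.
III (derived state '0') is unique to Glyptura (autapomorphy; uninformative for grouping).
Only Glyptura and Microella show the derived state '1' for IV, supporting them as a clade.
V (state '1') occurs in Microella and Ophiaria but conflicts with the nesting implied by the other characters — most parsimoniously interpreted as homoplasy.
VI: derived state '0' in Cyanina, Glyptura, and Microella only — synapomorphy for {Cyanina, Glyptura, Microella}.
Most parsimonious ingroup topology: (((Cyanina,(Microella,Glyptura)),Euryion),Ophiaria).
Changes per character on this tree: I: 1; II: 1; III: 1; IV: 1; V: 2; VI: 1.
Total = 7.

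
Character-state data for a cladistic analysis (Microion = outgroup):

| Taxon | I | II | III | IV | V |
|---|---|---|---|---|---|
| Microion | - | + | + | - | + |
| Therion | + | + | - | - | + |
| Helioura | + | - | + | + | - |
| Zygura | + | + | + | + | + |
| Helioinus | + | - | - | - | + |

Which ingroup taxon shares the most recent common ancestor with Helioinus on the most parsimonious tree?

Therion

Character polarity is set by the outgroup: the derived state is whichever differs from the outgroup's state, so for II, III, V the derived state is '-', and for the remaining characters it is '+'.
I (derived state '+') is shared by all ingroup taxa — unites the whole ingroup.
II groups Helioinus and Helioura, which is incompatible with the clades supported by the remaining characters; treating it as convergent (homoplasy) costs fewer steps than any alternative tree.
III (derived state '-') is shared by Helioinus and Therion — a synapomorphy uniting that clade.
IV (derived state '+') is shared by Helioura and Zygura — a synapomorphy uniting that clade.
V: derived state '-' in Helioura only — an autapomorphy, so it tells us nothing about relationships among taxa.
Most parsimonious ingroup topology: ((Therion,Helioinus),(Helioura,Zygura)).
Helioinus and Therion form a cherry on this tree, so they are sister taxa.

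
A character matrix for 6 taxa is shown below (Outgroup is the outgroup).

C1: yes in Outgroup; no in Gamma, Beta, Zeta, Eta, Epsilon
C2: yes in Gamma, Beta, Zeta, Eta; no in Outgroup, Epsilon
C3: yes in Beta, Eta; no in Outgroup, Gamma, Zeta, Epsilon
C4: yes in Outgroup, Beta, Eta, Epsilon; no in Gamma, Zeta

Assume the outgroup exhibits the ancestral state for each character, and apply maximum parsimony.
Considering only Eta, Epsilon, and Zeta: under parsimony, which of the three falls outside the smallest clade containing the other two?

Epsilon

Character polarity is set by the outgroup: the derived state is whichever differs from the outgroup's state, so for C1, C4 the derived state is 'no', and for the remaining characters it is 'yes'.
C1 (derived state 'no') is shared by all ingroup taxa — unites the whole ingroup.
C2 (derived state 'yes') is shared by Beta, Eta, Gamma, and Zeta — a synapomorphy uniting that clade.
C3: derived state 'yes' in Beta and Eta only — synapomorphy for {Beta, Eta}.
C4 (derived state 'no') is shared by Gamma and Zeta — a synapomorphy uniting that clade.
Most parsimonious ingroup topology: (((Gamma,Zeta),(Beta,Eta)),Epsilon).
Eta and Zeta share a more recent common ancestor with each other than either does with Epsilon, so Epsilon is the least closely related of the three.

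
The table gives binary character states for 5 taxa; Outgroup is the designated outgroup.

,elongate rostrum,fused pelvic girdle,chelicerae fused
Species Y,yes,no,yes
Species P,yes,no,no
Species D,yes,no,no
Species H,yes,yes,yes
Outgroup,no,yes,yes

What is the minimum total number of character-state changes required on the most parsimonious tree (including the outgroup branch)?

Character polarity is set by the outgroup: the derived state is whichever differs from the outgroup's state, so for fused pelvic girdle, chelicerae fused the derived state is 'no', and for the remaining characters it is 'yes'.
All ingroup taxa share the derived state 'yes' for elongate rostrum; it defines the ingroup but does not resolve relationships within it.
Only Species D, Species P, and Species Y show the derived state 'no' for fused pelvic girdle, supporting them as a clade.
chelicerae fused (derived state 'no') is shared by Species D and Species P — a synapomorphy uniting that clade.
Most parsimonious ingroup topology: (((Species P,Species D),Species Y),Species H).
Changes per character on this tree: elongate rostrum: 1; fused pelvic girdle: 1; chelicerae fused: 1.
Total = 3.

3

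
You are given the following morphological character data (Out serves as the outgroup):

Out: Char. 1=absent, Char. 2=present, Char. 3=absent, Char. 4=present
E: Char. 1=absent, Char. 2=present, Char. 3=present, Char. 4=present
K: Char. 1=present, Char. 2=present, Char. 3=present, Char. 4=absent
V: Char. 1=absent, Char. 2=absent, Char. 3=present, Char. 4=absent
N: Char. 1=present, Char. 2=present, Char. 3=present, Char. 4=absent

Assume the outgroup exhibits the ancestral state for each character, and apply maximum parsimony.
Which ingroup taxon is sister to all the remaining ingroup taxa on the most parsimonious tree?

Character polarity is set by the outgroup: the derived state is whichever differs from the outgroup's state, so for Char. 2, Char. 4 the derived state is 'absent', and for the remaining characters it is 'present'.
Only K and N show the derived state 'present' for Char. 1, supporting them as a clade.
Char. 2: derived state 'absent' in V only — an autapomorphy, so it tells us nothing about relationships among taxa.
All ingroup taxa share the derived state 'present' for Char. 3; it defines the ingroup but does not resolve relationships within it.
Only K, N, and V show the derived state 'absent' for Char. 4, supporting them as a clade.
Most parsimonious ingroup topology: (E,((K,N),V)).
E is sister to the clade containing all other ingroup taxa, so it is the earliest-diverging (most basal) ingroup lineage.

E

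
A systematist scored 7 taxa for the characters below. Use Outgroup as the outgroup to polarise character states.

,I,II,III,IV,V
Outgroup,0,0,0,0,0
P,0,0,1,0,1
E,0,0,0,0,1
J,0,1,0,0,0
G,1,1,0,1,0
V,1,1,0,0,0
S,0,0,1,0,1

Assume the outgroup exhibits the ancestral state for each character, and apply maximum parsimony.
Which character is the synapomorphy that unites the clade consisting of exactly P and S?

The outgroup has state '0' for every character, so '1' is the derived state throughout.
I: derived state '1' in G and V only — synapomorphy for {G, V}.
Only G, J, and V show the derived state '1' for II, supporting them as a clade.
III: derived state '1' in P and S only — synapomorphy for {P, S}.
IV: derived state '1' in G only — an autapomorphy, so it tells us nothing about relationships among taxa.
V (derived state '1') is shared by E, P, and S — a synapomorphy uniting that clade.
Most parsimonious ingroup topology: (((P,S),E),(J,(G,V))).
The clade {P, S} is supported by III: its derived state '1' occurs in exactly those taxa and in no other taxon (including the outgroup).

III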